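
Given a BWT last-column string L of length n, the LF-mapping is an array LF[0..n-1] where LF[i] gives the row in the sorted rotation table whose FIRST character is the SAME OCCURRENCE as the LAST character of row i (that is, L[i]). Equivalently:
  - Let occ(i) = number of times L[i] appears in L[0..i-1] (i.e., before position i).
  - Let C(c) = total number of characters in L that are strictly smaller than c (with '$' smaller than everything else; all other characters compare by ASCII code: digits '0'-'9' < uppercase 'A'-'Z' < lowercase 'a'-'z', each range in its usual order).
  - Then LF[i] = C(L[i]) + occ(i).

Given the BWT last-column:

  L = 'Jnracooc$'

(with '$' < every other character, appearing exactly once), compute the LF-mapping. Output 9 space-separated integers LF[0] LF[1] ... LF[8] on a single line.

Answer: 1 5 8 2 3 6 7 4 0

Derivation:
Char counts: '$':1, 'J':1, 'a':1, 'c':2, 'n':1, 'o':2, 'r':1
C (first-col start): C('$')=0, C('J')=1, C('a')=2, C('c')=3, C('n')=5, C('o')=6, C('r')=8
L[0]='J': occ=0, LF[0]=C('J')+0=1+0=1
L[1]='n': occ=0, LF[1]=C('n')+0=5+0=5
L[2]='r': occ=0, LF[2]=C('r')+0=8+0=8
L[3]='a': occ=0, LF[3]=C('a')+0=2+0=2
L[4]='c': occ=0, LF[4]=C('c')+0=3+0=3
L[5]='o': occ=0, LF[5]=C('o')+0=6+0=6
L[6]='o': occ=1, LF[6]=C('o')+1=6+1=7
L[7]='c': occ=1, LF[7]=C('c')+1=3+1=4
L[8]='$': occ=0, LF[8]=C('$')+0=0+0=0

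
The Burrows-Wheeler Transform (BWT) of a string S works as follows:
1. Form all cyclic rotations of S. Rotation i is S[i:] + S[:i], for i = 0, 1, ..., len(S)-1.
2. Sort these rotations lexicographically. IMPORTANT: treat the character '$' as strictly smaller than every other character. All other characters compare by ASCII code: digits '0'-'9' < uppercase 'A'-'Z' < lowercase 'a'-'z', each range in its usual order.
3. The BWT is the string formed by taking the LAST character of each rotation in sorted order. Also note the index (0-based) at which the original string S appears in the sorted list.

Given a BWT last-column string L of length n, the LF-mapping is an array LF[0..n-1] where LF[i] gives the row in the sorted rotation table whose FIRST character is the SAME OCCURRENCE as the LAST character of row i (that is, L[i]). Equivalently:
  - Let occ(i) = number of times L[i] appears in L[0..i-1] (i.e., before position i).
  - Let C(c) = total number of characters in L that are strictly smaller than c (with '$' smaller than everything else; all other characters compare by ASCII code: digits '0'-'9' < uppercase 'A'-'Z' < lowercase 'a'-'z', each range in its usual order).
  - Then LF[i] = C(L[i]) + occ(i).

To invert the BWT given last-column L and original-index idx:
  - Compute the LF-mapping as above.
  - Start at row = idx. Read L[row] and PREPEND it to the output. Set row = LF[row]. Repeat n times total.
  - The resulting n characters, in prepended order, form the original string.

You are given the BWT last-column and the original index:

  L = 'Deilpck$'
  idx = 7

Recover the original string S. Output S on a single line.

Answer: pickleD$

Derivation:
LF mapping: 1 3 4 6 7 2 5 0
Walk LF starting at row 7, prepending L[row]:
  step 1: row=7, L[7]='$', prepend. Next row=LF[7]=0
  step 2: row=0, L[0]='D', prepend. Next row=LF[0]=1
  step 3: row=1, L[1]='e', prepend. Next row=LF[1]=3
  step 4: row=3, L[3]='l', prepend. Next row=LF[3]=6
  step 5: row=6, L[6]='k', prepend. Next row=LF[6]=5
  step 6: row=5, L[5]='c', prepend. Next row=LF[5]=2
  step 7: row=2, L[2]='i', prepend. Next row=LF[2]=4
  step 8: row=4, L[4]='p', prepend. Next row=LF[4]=7
Reversed output: pickleD$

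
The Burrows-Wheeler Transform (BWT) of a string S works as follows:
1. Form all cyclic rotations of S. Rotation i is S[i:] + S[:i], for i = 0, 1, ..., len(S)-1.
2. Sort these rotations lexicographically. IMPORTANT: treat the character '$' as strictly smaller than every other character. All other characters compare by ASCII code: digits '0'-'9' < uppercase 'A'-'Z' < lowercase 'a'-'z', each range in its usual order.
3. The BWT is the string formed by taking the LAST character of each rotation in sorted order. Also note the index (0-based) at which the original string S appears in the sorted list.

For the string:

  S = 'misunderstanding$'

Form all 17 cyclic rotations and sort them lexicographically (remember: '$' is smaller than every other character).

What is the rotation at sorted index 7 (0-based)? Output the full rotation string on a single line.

All 17 rotations (rotation i = S[i:]+S[:i]):
  rot[0] = misunderstanding$
  rot[1] = isunderstanding$m
  rot[2] = sunderstanding$mi
  rot[3] = understanding$mis
  rot[4] = nderstanding$misu
  rot[5] = derstanding$misun
  rot[6] = erstanding$misund
  rot[7] = rstanding$misunde
  rot[8] = standing$misunder
  rot[9] = tanding$misunders
  rot[10] = anding$misunderst
  rot[11] = nding$misundersta
  rot[12] = ding$misunderstan
  rot[13] = ing$misunderstand
  rot[14] = ng$misunderstandi
  rot[15] = g$misunderstandin
  rot[16] = $misunderstanding
Sorted (with $ < everything):
  sorted[0] = $misunderstanding
  sorted[1] = anding$misunderst
  sorted[2] = derstanding$misun
  sorted[3] = ding$misunderstan
  sorted[4] = erstanding$misund
  sorted[5] = g$misunderstandin
  sorted[6] = ing$misunderstand
  sorted[7] = isunderstanding$m
  sorted[8] = misunderstanding$
  sorted[9] = nderstanding$misu
  sorted[10] = nding$misundersta
  sorted[11] = ng$misunderstandi
  sorted[12] = rstanding$misunde
  sorted[13] = standing$misunder
  sorted[14] = sunderstanding$mi
  sorted[15] = tanding$misunders
  sorted[16] = understanding$mis
sorted[7] = isunderstanding$m

Answer: isunderstanding$m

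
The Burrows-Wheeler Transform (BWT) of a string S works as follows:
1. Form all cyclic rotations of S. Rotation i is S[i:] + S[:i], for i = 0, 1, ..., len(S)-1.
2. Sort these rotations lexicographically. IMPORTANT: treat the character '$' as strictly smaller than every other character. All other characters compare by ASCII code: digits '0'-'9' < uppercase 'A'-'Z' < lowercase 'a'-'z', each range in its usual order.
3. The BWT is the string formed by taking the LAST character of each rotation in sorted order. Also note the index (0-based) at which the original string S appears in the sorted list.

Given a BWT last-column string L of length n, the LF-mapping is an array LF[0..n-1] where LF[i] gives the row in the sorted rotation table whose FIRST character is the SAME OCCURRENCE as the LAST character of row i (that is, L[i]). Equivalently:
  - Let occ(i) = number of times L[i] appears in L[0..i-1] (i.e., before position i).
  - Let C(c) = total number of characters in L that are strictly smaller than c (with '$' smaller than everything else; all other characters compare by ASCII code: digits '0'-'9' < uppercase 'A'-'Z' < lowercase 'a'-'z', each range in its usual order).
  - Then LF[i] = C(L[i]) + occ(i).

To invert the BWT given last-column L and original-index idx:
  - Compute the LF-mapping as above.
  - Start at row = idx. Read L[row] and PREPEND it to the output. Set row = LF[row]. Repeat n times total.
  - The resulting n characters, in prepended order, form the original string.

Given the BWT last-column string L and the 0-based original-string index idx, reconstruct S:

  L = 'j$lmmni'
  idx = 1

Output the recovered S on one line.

LF mapping: 2 0 3 4 5 6 1
Walk LF starting at row 1, prepending L[row]:
  step 1: row=1, L[1]='$', prepend. Next row=LF[1]=0
  step 2: row=0, L[0]='j', prepend. Next row=LF[0]=2
  step 3: row=2, L[2]='l', prepend. Next row=LF[2]=3
  step 4: row=3, L[3]='m', prepend. Next row=LF[3]=4
  step 5: row=4, L[4]='m', prepend. Next row=LF[4]=5
  step 6: row=5, L[5]='n', prepend. Next row=LF[5]=6
  step 7: row=6, L[6]='i', prepend. Next row=LF[6]=1
Reversed output: inmmlj$

Answer: inmmlj$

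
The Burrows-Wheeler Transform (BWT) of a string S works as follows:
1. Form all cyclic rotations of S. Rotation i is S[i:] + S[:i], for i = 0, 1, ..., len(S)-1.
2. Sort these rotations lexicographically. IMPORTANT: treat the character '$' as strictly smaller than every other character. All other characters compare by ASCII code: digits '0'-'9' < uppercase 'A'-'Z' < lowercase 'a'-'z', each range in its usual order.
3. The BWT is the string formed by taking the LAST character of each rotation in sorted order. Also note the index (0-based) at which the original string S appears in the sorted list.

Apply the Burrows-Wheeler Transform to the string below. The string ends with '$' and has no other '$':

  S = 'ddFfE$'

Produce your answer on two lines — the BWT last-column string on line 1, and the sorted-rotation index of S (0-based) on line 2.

All 6 rotations (rotation i = S[i:]+S[:i]):
  rot[0] = ddFfE$
  rot[1] = dFfE$d
  rot[2] = FfE$dd
  rot[3] = fE$ddF
  rot[4] = E$ddFf
  rot[5] = $ddFfE
Sorted (with $ < everything):
  sorted[0] = $ddFfE  (last char: 'E')
  sorted[1] = E$ddFf  (last char: 'f')
  sorted[2] = FfE$dd  (last char: 'd')
  sorted[3] = dFfE$d  (last char: 'd')
  sorted[4] = ddFfE$  (last char: '$')
  sorted[5] = fE$ddF  (last char: 'F')
Last column: Efdd$F
Original string S is at sorted index 4

Answer: Efdd$F
4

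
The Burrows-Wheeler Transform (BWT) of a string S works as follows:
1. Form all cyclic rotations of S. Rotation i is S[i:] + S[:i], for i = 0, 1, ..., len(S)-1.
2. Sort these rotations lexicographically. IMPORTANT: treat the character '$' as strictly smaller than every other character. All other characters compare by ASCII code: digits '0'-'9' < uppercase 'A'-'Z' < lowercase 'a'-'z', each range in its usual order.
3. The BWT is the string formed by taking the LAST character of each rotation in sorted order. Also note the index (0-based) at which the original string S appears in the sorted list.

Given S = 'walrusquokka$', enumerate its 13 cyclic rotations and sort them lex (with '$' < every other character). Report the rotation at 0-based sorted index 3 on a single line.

Answer: ka$walrusquok

Derivation:
All 13 rotations (rotation i = S[i:]+S[:i]):
  rot[0] = walrusquokka$
  rot[1] = alrusquokka$w
  rot[2] = lrusquokka$wa
  rot[3] = rusquokka$wal
  rot[4] = usquokka$walr
  rot[5] = squokka$walru
  rot[6] = quokka$walrus
  rot[7] = uokka$walrusq
  rot[8] = okka$walrusqu
  rot[9] = kka$walrusquo
  rot[10] = ka$walrusquok
  rot[11] = a$walrusquokk
  rot[12] = $walrusquokka
Sorted (with $ < everything):
  sorted[0] = $walrusquokka
  sorted[1] = a$walrusquokk
  sorted[2] = alrusquokka$w
  sorted[3] = ka$walrusquok
  sorted[4] = kka$walrusquo
  sorted[5] = lrusquokka$wa
  sorted[6] = okka$walrusqu
  sorted[7] = quokka$walrus
  sorted[8] = rusquokka$wal
  sorted[9] = squokka$walru
  sorted[10] = uokka$walrusq
  sorted[11] = usquokka$walr
  sorted[12] = walrusquokka$
sorted[3] = ka$walrusquok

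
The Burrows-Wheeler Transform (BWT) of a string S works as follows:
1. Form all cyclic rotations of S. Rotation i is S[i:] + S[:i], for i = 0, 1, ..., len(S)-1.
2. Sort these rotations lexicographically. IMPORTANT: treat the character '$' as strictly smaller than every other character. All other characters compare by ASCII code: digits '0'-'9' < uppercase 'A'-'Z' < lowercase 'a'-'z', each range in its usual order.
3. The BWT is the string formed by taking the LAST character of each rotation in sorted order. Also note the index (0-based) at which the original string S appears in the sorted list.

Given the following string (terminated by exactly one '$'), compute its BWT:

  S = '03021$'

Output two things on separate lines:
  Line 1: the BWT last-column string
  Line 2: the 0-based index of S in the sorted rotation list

Answer: 13$200
2

Derivation:
All 6 rotations (rotation i = S[i:]+S[:i]):
  rot[0] = 03021$
  rot[1] = 3021$0
  rot[2] = 021$03
  rot[3] = 21$030
  rot[4] = 1$0302
  rot[5] = $03021
Sorted (with $ < everything):
  sorted[0] = $03021  (last char: '1')
  sorted[1] = 021$03  (last char: '3')
  sorted[2] = 03021$  (last char: '$')
  sorted[3] = 1$0302  (last char: '2')
  sorted[4] = 21$030  (last char: '0')
  sorted[5] = 3021$0  (last char: '0')
Last column: 13$200
Original string S is at sorted index 2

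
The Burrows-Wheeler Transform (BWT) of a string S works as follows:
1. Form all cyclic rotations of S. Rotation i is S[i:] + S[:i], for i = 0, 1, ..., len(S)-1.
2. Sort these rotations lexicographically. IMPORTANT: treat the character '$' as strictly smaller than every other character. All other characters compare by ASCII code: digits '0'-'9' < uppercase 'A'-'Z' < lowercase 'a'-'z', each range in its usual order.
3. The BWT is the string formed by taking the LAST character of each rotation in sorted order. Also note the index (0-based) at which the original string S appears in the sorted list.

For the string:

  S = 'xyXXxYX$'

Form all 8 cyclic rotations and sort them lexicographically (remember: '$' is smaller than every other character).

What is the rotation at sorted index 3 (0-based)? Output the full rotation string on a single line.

All 8 rotations (rotation i = S[i:]+S[:i]):
  rot[0] = xyXXxYX$
  rot[1] = yXXxYX$x
  rot[2] = XXxYX$xy
  rot[3] = XxYX$xyX
  rot[4] = xYX$xyXX
  rot[5] = YX$xyXXx
  rot[6] = X$xyXXxY
  rot[7] = $xyXXxYX
Sorted (with $ < everything):
  sorted[0] = $xyXXxYX
  sorted[1] = X$xyXXxY
  sorted[2] = XXxYX$xy
  sorted[3] = XxYX$xyX
  sorted[4] = YX$xyXXx
  sorted[5] = xYX$xyXX
  sorted[6] = xyXXxYX$
  sorted[7] = yXXxYX$x
sorted[3] = XxYX$xyX

Answer: XxYX$xyX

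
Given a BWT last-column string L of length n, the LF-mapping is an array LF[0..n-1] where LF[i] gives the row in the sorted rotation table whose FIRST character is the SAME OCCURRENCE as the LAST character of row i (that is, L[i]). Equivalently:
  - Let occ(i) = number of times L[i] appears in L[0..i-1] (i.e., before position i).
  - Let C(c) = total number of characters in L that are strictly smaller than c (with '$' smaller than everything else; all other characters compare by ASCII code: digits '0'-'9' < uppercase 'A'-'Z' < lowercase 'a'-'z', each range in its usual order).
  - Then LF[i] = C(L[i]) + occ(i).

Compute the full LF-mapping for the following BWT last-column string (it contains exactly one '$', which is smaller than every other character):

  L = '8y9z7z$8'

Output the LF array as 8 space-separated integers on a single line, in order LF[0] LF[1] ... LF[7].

Answer: 2 5 4 6 1 7 0 3

Derivation:
Char counts: '$':1, '7':1, '8':2, '9':1, 'y':1, 'z':2
C (first-col start): C('$')=0, C('7')=1, C('8')=2, C('9')=4, C('y')=5, C('z')=6
L[0]='8': occ=0, LF[0]=C('8')+0=2+0=2
L[1]='y': occ=0, LF[1]=C('y')+0=5+0=5
L[2]='9': occ=0, LF[2]=C('9')+0=4+0=4
L[3]='z': occ=0, LF[3]=C('z')+0=6+0=6
L[4]='7': occ=0, LF[4]=C('7')+0=1+0=1
L[5]='z': occ=1, LF[5]=C('z')+1=6+1=7
L[6]='$': occ=0, LF[6]=C('$')+0=0+0=0
L[7]='8': occ=1, LF[7]=C('8')+1=2+1=3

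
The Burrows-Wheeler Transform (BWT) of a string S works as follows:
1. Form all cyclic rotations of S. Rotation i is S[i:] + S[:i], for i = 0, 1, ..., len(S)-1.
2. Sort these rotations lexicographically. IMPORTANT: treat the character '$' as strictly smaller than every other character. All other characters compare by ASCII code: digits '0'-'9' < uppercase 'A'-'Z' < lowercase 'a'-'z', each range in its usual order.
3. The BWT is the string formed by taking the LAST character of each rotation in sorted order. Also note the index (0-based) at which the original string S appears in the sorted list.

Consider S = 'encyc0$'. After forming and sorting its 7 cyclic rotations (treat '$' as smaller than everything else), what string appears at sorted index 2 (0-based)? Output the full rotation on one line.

All 7 rotations (rotation i = S[i:]+S[:i]):
  rot[0] = encyc0$
  rot[1] = ncyc0$e
  rot[2] = cyc0$en
  rot[3] = yc0$enc
  rot[4] = c0$ency
  rot[5] = 0$encyc
  rot[6] = $encyc0
Sorted (with $ < everything):
  sorted[0] = $encyc0
  sorted[1] = 0$encyc
  sorted[2] = c0$ency
  sorted[3] = cyc0$en
  sorted[4] = encyc0$
  sorted[5] = ncyc0$e
  sorted[6] = yc0$enc
sorted[2] = c0$ency

Answer: c0$ency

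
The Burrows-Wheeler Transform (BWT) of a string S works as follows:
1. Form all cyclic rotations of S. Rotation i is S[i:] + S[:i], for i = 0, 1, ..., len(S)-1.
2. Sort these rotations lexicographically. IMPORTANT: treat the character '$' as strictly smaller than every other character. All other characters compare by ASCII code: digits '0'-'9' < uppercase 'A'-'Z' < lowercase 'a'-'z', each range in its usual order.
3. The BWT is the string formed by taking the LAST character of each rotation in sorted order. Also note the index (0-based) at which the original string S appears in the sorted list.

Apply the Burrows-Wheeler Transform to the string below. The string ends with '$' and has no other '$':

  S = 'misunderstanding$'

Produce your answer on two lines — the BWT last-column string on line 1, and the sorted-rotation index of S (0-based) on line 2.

All 17 rotations (rotation i = S[i:]+S[:i]):
  rot[0] = misunderstanding$
  rot[1] = isunderstanding$m
  rot[2] = sunderstanding$mi
  rot[3] = understanding$mis
  rot[4] = nderstanding$misu
  rot[5] = derstanding$misun
  rot[6] = erstanding$misund
  rot[7] = rstanding$misunde
  rot[8] = standing$misunder
  rot[9] = tanding$misunders
  rot[10] = anding$misunderst
  rot[11] = nding$misundersta
  rot[12] = ding$misunderstan
  rot[13] = ing$misunderstand
  rot[14] = ng$misunderstandi
  rot[15] = g$misunderstandin
  rot[16] = $misunderstanding
Sorted (with $ < everything):
  sorted[0] = $misunderstanding  (last char: 'g')
  sorted[1] = anding$misunderst  (last char: 't')
  sorted[2] = derstanding$misun  (last char: 'n')
  sorted[3] = ding$misunderstan  (last char: 'n')
  sorted[4] = erstanding$misund  (last char: 'd')
  sorted[5] = g$misunderstandin  (last char: 'n')
  sorted[6] = ing$misunderstand  (last char: 'd')
  sorted[7] = isunderstanding$m  (last char: 'm')
  sorted[8] = misunderstanding$  (last char: '$')
  sorted[9] = nderstanding$misu  (last char: 'u')
  sorted[10] = nding$misundersta  (last char: 'a')
  sorted[11] = ng$misunderstandi  (last char: 'i')
  sorted[12] = rstanding$misunde  (last char: 'e')
  sorted[13] = standing$misunder  (last char: 'r')
  sorted[14] = sunderstanding$mi  (last char: 'i')
  sorted[15] = tanding$misunders  (last char: 's')
  sorted[16] = understanding$mis  (last char: 's')
Last column: gtnndndm$uaieriss
Original string S is at sorted index 8

Answer: gtnndndm$uaieriss
8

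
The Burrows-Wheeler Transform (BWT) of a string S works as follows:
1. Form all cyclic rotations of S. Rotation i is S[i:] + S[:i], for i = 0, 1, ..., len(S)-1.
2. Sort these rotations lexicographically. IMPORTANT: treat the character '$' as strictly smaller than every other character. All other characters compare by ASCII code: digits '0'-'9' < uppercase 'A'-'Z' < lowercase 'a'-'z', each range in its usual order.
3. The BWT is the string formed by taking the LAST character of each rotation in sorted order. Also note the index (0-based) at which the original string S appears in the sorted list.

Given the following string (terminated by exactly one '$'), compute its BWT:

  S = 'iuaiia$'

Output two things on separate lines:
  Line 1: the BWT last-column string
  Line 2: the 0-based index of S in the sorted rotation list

Answer: aiuia$i
5

Derivation:
All 7 rotations (rotation i = S[i:]+S[:i]):
  rot[0] = iuaiia$
  rot[1] = uaiia$i
  rot[2] = aiia$iu
  rot[3] = iia$iua
  rot[4] = ia$iuai
  rot[5] = a$iuaii
  rot[6] = $iuaiia
Sorted (with $ < everything):
  sorted[0] = $iuaiia  (last char: 'a')
  sorted[1] = a$iuaii  (last char: 'i')
  sorted[2] = aiia$iu  (last char: 'u')
  sorted[3] = ia$iuai  (last char: 'i')
  sorted[4] = iia$iua  (last char: 'a')
  sorted[5] = iuaiia$  (last char: '$')
  sorted[6] = uaiia$i  (last char: 'i')
Last column: aiuia$i
Original string S is at sorted index 5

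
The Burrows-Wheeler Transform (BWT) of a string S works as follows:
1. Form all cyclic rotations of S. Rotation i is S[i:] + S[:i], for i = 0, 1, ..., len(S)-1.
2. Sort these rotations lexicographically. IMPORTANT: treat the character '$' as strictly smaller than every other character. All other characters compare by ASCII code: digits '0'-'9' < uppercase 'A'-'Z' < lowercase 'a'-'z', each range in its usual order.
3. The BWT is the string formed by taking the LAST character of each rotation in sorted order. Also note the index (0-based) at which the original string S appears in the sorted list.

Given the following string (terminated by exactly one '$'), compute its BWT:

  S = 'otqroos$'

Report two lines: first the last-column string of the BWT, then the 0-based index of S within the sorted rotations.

All 8 rotations (rotation i = S[i:]+S[:i]):
  rot[0] = otqroos$
  rot[1] = tqroos$o
  rot[2] = qroos$ot
  rot[3] = roos$otq
  rot[4] = oos$otqr
  rot[5] = os$otqro
  rot[6] = s$otqroo
  rot[7] = $otqroos
Sorted (with $ < everything):
  sorted[0] = $otqroos  (last char: 's')
  sorted[1] = oos$otqr  (last char: 'r')
  sorted[2] = os$otqro  (last char: 'o')
  sorted[3] = otqroos$  (last char: '$')
  sorted[4] = qroos$ot  (last char: 't')
  sorted[5] = roos$otq  (last char: 'q')
  sorted[6] = s$otqroo  (last char: 'o')
  sorted[7] = tqroos$o  (last char: 'o')
Last column: sro$tqoo
Original string S is at sorted index 3

Answer: sro$tqoo
3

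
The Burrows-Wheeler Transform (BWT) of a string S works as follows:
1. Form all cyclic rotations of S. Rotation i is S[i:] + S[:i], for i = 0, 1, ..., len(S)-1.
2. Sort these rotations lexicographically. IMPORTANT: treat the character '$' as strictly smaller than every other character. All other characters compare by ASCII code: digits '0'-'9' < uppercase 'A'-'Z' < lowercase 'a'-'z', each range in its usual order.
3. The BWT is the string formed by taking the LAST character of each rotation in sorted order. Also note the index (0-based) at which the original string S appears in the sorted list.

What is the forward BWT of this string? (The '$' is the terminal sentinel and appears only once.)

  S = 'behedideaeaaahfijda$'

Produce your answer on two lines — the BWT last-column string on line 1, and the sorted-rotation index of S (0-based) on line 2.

All 20 rotations (rotation i = S[i:]+S[:i]):
  rot[0] = behedideaeaaahfijda$
  rot[1] = ehedideaeaaahfijda$b
  rot[2] = hedideaeaaahfijda$be
  rot[3] = edideaeaaahfijda$beh
  rot[4] = dideaeaaahfijda$behe
  rot[5] = ideaeaaahfijda$behed
  rot[6] = deaeaaahfijda$behedi
  rot[7] = eaeaaahfijda$behedid
  rot[8] = aeaaahfijda$behedide
  rot[9] = eaaahfijda$behedidea
  rot[10] = aaahfijda$behedideae
  rot[11] = aahfijda$behedideaea
  rot[12] = ahfijda$behedideaeaa
  rot[13] = hfijda$behedideaeaaa
  rot[14] = fijda$behedideaeaaah
  rot[15] = ijda$behedideaeaaahf
  rot[16] = jda$behedideaeaaahfi
  rot[17] = da$behedideaeaaahfij
  rot[18] = a$behedideaeaaahfijd
  rot[19] = $behedideaeaaahfijda
Sorted (with $ < everything):
  sorted[0] = $behedideaeaaahfijda  (last char: 'a')
  sorted[1] = a$behedideaeaaahfijd  (last char: 'd')
  sorted[2] = aaahfijda$behedideae  (last char: 'e')
  sorted[3] = aahfijda$behedideaea  (last char: 'a')
  sorted[4] = aeaaahfijda$behedide  (last char: 'e')
  sorted[5] = ahfijda$behedideaeaa  (last char: 'a')
  sorted[6] = behedideaeaaahfijda$  (last char: '$')
  sorted[7] = da$behedideaeaaahfij  (last char: 'j')
  sorted[8] = deaeaaahfijda$behedi  (last char: 'i')
  sorted[9] = dideaeaaahfijda$behe  (last char: 'e')
  sorted[10] = eaaahfijda$behedidea  (last char: 'a')
  sorted[11] = eaeaaahfijda$behedid  (last char: 'd')
  sorted[12] = edideaeaaahfijda$beh  (last char: 'h')
  sorted[13] = ehedideaeaaahfijda$b  (last char: 'b')
  sorted[14] = fijda$behedideaeaaah  (last char: 'h')
  sorted[15] = hedideaeaaahfijda$be  (last char: 'e')
  sorted[16] = hfijda$behedideaeaaa  (last char: 'a')
  sorted[17] = ideaeaaahfijda$behed  (last char: 'd')
  sorted[18] = ijda$behedideaeaaahf  (last char: 'f')
  sorted[19] = jda$behedideaeaaahfi  (last char: 'i')
Last column: adeaea$jieadhbheadfi
Original string S is at sorted index 6

Answer: adeaea$jieadhbheadfi
6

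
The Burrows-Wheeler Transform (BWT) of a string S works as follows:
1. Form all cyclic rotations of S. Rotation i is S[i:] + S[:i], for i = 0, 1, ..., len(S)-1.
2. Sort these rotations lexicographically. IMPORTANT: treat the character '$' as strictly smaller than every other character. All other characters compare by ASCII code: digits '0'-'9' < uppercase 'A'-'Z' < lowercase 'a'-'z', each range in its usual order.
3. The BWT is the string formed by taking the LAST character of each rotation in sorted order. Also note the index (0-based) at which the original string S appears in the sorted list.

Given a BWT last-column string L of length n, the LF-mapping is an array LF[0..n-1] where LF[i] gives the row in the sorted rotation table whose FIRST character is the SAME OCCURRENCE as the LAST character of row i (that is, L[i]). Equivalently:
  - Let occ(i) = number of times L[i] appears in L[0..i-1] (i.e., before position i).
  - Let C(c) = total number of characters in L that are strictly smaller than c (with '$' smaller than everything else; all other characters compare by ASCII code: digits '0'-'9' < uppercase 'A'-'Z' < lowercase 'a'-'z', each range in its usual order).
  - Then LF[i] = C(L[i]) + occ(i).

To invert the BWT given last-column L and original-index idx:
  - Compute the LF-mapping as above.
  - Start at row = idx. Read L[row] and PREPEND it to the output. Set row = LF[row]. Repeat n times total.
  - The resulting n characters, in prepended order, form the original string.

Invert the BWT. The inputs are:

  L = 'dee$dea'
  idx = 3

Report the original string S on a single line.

Answer: deaeed$

Derivation:
LF mapping: 2 4 5 0 3 6 1
Walk LF starting at row 3, prepending L[row]:
  step 1: row=3, L[3]='$', prepend. Next row=LF[3]=0
  step 2: row=0, L[0]='d', prepend. Next row=LF[0]=2
  step 3: row=2, L[2]='e', prepend. Next row=LF[2]=5
  step 4: row=5, L[5]='e', prepend. Next row=LF[5]=6
  step 5: row=6, L[6]='a', prepend. Next row=LF[6]=1
  step 6: row=1, L[1]='e', prepend. Next row=LF[1]=4
  step 7: row=4, L[4]='d', prepend. Next row=LF[4]=3
Reversed output: deaeed$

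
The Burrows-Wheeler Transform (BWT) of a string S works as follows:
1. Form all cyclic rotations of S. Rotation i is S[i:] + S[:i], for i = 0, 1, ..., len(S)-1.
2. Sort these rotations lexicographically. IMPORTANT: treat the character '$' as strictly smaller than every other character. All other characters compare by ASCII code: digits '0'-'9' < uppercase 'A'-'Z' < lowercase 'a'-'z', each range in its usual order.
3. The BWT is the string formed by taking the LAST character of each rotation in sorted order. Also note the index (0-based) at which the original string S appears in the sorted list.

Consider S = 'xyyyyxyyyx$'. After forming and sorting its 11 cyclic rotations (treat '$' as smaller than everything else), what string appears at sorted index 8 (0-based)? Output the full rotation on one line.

All 11 rotations (rotation i = S[i:]+S[:i]):
  rot[0] = xyyyyxyyyx$
  rot[1] = yyyyxyyyx$x
  rot[2] = yyyxyyyx$xy
  rot[3] = yyxyyyx$xyy
  rot[4] = yxyyyx$xyyy
  rot[5] = xyyyx$xyyyy
  rot[6] = yyyx$xyyyyx
  rot[7] = yyx$xyyyyxy
  rot[8] = yx$xyyyyxyy
  rot[9] = x$xyyyyxyyy
  rot[10] = $xyyyyxyyyx
Sorted (with $ < everything):
  sorted[0] = $xyyyyxyyyx
  sorted[1] = x$xyyyyxyyy
  sorted[2] = xyyyx$xyyyy
  sorted[3] = xyyyyxyyyx$
  sorted[4] = yx$xyyyyxyy
  sorted[5] = yxyyyx$xyyy
  sorted[6] = yyx$xyyyyxy
  sorted[7] = yyxyyyx$xyy
  sorted[8] = yyyx$xyyyyx
  sorted[9] = yyyxyyyx$xy
  sorted[10] = yyyyxyyyx$x
sorted[8] = yyyx$xyyyyx

Answer: yyyx$xyyyyx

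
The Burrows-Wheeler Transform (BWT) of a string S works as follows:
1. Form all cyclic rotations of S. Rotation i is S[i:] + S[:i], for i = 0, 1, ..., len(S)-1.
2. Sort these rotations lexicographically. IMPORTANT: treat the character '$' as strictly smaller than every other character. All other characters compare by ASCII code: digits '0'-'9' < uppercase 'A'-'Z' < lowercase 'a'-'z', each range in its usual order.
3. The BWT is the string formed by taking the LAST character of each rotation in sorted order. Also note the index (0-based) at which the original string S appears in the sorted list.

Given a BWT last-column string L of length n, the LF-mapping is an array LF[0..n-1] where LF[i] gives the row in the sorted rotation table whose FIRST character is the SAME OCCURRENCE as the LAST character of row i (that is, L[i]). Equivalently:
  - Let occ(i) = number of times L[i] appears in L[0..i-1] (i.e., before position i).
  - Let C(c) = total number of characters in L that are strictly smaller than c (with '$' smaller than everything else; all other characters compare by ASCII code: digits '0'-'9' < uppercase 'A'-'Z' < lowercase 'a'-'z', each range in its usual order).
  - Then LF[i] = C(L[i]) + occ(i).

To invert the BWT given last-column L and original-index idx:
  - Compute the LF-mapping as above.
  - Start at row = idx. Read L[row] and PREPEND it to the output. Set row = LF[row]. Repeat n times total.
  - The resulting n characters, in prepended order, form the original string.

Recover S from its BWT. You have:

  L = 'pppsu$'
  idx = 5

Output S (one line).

LF mapping: 1 2 3 4 5 0
Walk LF starting at row 5, prepending L[row]:
  step 1: row=5, L[5]='$', prepend. Next row=LF[5]=0
  step 2: row=0, L[0]='p', prepend. Next row=LF[0]=1
  step 3: row=1, L[1]='p', prepend. Next row=LF[1]=2
  step 4: row=2, L[2]='p', prepend. Next row=LF[2]=3
  step 5: row=3, L[3]='s', prepend. Next row=LF[3]=4
  step 6: row=4, L[4]='u', prepend. Next row=LF[4]=5
Reversed output: usppp$

Answer: usppp$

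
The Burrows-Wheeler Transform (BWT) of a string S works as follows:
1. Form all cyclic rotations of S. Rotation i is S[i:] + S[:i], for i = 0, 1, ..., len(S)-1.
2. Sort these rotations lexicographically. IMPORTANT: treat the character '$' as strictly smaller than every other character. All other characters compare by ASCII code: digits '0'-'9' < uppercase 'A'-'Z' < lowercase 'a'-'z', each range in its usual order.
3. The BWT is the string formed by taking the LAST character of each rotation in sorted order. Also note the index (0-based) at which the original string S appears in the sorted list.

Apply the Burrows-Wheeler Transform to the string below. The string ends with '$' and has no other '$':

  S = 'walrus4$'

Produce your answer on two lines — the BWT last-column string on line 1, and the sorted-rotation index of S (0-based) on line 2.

All 8 rotations (rotation i = S[i:]+S[:i]):
  rot[0] = walrus4$
  rot[1] = alrus4$w
  rot[2] = lrus4$wa
  rot[3] = rus4$wal
  rot[4] = us4$walr
  rot[5] = s4$walru
  rot[6] = 4$walrus
  rot[7] = $walrus4
Sorted (with $ < everything):
  sorted[0] = $walrus4  (last char: '4')
  sorted[1] = 4$walrus  (last char: 's')
  sorted[2] = alrus4$w  (last char: 'w')
  sorted[3] = lrus4$wa  (last char: 'a')
  sorted[4] = rus4$wal  (last char: 'l')
  sorted[5] = s4$walru  (last char: 'u')
  sorted[6] = us4$walr  (last char: 'r')
  sorted[7] = walrus4$  (last char: '$')
Last column: 4swalur$
Original string S is at sorted index 7

Answer: 4swalur$
7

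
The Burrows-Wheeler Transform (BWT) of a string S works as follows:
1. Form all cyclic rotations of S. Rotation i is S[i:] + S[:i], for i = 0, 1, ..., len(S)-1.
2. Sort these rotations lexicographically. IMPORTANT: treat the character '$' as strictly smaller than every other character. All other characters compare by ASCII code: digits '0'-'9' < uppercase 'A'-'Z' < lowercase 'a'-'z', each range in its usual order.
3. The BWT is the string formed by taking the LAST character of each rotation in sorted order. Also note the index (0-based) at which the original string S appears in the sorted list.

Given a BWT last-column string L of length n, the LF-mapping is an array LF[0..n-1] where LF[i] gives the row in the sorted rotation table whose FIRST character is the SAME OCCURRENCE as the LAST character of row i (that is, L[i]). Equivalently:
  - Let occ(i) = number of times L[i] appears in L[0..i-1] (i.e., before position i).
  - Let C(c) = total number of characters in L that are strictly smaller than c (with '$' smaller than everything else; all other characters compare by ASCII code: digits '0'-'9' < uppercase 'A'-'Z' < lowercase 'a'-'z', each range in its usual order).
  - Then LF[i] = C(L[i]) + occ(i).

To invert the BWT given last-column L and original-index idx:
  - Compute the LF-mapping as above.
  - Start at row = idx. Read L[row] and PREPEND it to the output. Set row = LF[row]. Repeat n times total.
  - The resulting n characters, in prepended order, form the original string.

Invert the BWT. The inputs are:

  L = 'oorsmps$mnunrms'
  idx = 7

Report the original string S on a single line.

LF mapping: 6 7 9 11 1 8 12 0 2 4 14 5 10 3 13
Walk LF starting at row 7, prepending L[row]:
  step 1: row=7, L[7]='$', prepend. Next row=LF[7]=0
  step 2: row=0, L[0]='o', prepend. Next row=LF[0]=6
  step 3: row=6, L[6]='s', prepend. Next row=LF[6]=12
  step 4: row=12, L[12]='r', prepend. Next row=LF[12]=10
  step 5: row=10, L[10]='u', prepend. Next row=LF[10]=14
  step 6: row=14, L[14]='s', prepend. Next row=LF[14]=13
  step 7: row=13, L[13]='m', prepend. Next row=LF[13]=3
  step 8: row=3, L[3]='s', prepend. Next row=LF[3]=11
  step 9: row=11, L[11]='n', prepend. Next row=LF[11]=5
  step 10: row=5, L[5]='p', prepend. Next row=LF[5]=8
  step 11: row=8, L[8]='m', prepend. Next row=LF[8]=2
  step 12: row=2, L[2]='r', prepend. Next row=LF[2]=9
  step 13: row=9, L[9]='n', prepend. Next row=LF[9]=4
  step 14: row=4, L[4]='m', prepend. Next row=LF[4]=1
  step 15: row=1, L[1]='o', prepend. Next row=LF[1]=7
Reversed output: omnrmpnsmsurso$

Answer: omnrmpnsmsurso$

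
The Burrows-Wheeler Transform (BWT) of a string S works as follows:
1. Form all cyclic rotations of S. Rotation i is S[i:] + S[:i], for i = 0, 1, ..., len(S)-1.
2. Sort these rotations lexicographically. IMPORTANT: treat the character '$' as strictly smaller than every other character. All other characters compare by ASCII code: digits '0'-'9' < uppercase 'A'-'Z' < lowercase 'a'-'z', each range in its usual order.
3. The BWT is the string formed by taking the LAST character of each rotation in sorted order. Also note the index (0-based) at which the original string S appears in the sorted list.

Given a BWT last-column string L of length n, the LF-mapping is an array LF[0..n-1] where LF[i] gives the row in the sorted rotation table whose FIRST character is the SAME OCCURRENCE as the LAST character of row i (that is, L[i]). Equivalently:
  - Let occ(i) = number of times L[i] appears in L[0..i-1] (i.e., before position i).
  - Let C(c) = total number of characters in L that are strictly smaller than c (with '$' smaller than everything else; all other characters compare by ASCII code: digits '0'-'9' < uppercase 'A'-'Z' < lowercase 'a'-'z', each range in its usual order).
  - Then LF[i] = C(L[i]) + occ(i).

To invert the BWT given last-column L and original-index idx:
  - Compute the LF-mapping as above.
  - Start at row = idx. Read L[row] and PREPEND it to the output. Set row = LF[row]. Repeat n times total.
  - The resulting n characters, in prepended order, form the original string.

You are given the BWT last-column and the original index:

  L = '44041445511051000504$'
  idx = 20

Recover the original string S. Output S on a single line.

LF mapping: 11 12 1 13 7 14 15 17 18 8 9 2 19 10 3 4 5 20 6 16 0
Walk LF starting at row 20, prepending L[row]:
  step 1: row=20, L[20]='$', prepend. Next row=LF[20]=0
  step 2: row=0, L[0]='4', prepend. Next row=LF[0]=11
  step 3: row=11, L[11]='0', prepend. Next row=LF[11]=2
  step 4: row=2, L[2]='0', prepend. Next row=LF[2]=1
  step 5: row=1, L[1]='4', prepend. Next row=LF[1]=12
  step 6: row=12, L[12]='5', prepend. Next row=LF[12]=19
  step 7: row=19, L[19]='4', prepend. Next row=LF[19]=16
  step 8: row=16, L[16]='0', prepend. Next row=LF[16]=5
  step 9: row=5, L[5]='4', prepend. Next row=LF[5]=14
  step 10: row=14, L[14]='0', prepend. Next row=LF[14]=3
  step 11: row=3, L[3]='4', prepend. Next row=LF[3]=13
  step 12: row=13, L[13]='1', prepend. Next row=LF[13]=10
  step 13: row=10, L[10]='1', prepend. Next row=LF[10]=9
  step 14: row=9, L[9]='1', prepend. Next row=LF[9]=8
  step 15: row=8, L[8]='5', prepend. Next row=LF[8]=18
  step 16: row=18, L[18]='0', prepend. Next row=LF[18]=6
  step 17: row=6, L[6]='4', prepend. Next row=LF[6]=15
  step 18: row=15, L[15]='0', prepend. Next row=LF[15]=4
  step 19: row=4, L[4]='1', prepend. Next row=LF[4]=7
  step 20: row=7, L[7]='5', prepend. Next row=LF[7]=17
  step 21: row=17, L[17]='5', prepend. Next row=LF[17]=20
Reversed output: 55104051114040454004$

Answer: 55104051114040454004$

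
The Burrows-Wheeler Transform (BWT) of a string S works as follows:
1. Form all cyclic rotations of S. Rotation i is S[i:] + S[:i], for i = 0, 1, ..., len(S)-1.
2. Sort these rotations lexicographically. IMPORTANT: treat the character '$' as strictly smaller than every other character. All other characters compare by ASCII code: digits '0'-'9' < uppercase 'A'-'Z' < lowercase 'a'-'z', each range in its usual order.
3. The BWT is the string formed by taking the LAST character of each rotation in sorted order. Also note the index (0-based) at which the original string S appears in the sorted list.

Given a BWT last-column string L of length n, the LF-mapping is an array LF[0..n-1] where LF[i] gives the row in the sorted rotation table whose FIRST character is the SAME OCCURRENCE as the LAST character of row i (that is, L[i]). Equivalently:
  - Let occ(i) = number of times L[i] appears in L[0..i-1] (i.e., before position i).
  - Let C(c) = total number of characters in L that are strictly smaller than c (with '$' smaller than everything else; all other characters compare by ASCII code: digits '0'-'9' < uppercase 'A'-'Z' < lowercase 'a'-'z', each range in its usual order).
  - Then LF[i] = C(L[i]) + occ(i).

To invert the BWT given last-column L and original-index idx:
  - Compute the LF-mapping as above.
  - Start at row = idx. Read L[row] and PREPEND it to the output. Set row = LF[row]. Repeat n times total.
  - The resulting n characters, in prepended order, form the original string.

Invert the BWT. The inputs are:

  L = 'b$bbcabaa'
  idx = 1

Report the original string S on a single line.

LF mapping: 4 0 5 6 8 1 7 2 3
Walk LF starting at row 1, prepending L[row]:
  step 1: row=1, L[1]='$', prepend. Next row=LF[1]=0
  step 2: row=0, L[0]='b', prepend. Next row=LF[0]=4
  step 3: row=4, L[4]='c', prepend. Next row=LF[4]=8
  step 4: row=8, L[8]='a', prepend. Next row=LF[8]=3
  step 5: row=3, L[3]='b', prepend. Next row=LF[3]=6
  step 6: row=6, L[6]='b', prepend. Next row=LF[6]=7
  step 7: row=7, L[7]='a', prepend. Next row=LF[7]=2
  step 8: row=2, L[2]='b', prepend. Next row=LF[2]=5
  step 9: row=5, L[5]='a', prepend. Next row=LF[5]=1
Reversed output: ababbacb$

Answer: ababbacb$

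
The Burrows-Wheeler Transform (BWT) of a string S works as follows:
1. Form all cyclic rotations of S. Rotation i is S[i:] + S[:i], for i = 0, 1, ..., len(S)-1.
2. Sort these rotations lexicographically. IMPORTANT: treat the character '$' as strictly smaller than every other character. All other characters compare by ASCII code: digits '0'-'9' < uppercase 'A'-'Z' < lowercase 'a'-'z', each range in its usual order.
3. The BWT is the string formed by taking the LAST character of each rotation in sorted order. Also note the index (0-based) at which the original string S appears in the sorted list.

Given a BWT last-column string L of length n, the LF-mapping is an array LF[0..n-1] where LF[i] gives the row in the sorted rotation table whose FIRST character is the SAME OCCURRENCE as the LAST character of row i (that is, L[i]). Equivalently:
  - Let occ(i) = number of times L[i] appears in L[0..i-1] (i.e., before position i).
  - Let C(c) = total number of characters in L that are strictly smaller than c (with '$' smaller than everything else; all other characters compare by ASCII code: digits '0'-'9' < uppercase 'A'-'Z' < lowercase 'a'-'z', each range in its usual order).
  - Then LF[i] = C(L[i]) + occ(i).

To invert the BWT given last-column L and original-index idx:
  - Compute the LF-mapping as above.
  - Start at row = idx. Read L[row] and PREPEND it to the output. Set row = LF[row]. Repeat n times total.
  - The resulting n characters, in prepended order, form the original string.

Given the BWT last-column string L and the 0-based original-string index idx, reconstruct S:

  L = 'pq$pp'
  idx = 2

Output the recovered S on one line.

LF mapping: 1 4 0 2 3
Walk LF starting at row 2, prepending L[row]:
  step 1: row=2, L[2]='$', prepend. Next row=LF[2]=0
  step 2: row=0, L[0]='p', prepend. Next row=LF[0]=1
  step 3: row=1, L[1]='q', prepend. Next row=LF[1]=4
  step 4: row=4, L[4]='p', prepend. Next row=LF[4]=3
  step 5: row=3, L[3]='p', prepend. Next row=LF[3]=2
Reversed output: ppqp$

Answer: ppqp$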